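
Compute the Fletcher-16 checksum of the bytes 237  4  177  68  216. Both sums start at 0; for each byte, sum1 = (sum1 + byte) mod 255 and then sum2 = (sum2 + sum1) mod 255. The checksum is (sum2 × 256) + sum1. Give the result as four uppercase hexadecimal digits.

Running sums (mod 255):
  after byte 0 (237): sum1=237, sum2=237
  after byte 1 (4): sum1=241, sum2=223
  after byte 2 (177): sum1=163, sum2=131
  after byte 3 (68): sum1=231, sum2=107
  after byte 4 (216): sum1=192, sum2=44
Checksum = sum2·256 + sum1 = 44·256 + 192 = 11456 = 0x2CC0.

2CC0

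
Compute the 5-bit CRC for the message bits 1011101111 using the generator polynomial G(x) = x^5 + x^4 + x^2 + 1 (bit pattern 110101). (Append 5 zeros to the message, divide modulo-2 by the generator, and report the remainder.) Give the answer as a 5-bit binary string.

Append 5 zeros: 101110111100000. Divide by 110101 (XOR where the leading bit is 1):
  pos 0: 101110 XOR 110101 = 011011
  pos 1: 110111 XOR 110101 = 000010
  pos 5: 101110 XOR 110101 = 011011
  pos 6: 110110 XOR 110101 = 000011
Remainder (last 5 bits) = 11000. This is the CRC / FCS.

11000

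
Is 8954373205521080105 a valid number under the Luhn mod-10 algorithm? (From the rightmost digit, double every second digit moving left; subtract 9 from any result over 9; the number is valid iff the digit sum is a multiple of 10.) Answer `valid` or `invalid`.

From the right, keep odd positions and double even positions (subtract 9 from any doubled value over 9):
  doubled (positions 2,4,...): 0 0 0 4 1 4 5 8 9 → sum 31
  kept (positions 1,3,...): 5 1 8 1 5 0 3 3 5 8 → sum 39
Total = 70.
70 mod 10 = 0, so the number is valid.

valid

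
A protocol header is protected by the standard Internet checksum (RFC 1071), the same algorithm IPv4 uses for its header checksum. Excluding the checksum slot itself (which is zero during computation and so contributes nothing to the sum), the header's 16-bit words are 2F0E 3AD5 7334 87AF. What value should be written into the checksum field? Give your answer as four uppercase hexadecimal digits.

9B38

One's-complement addition (fold any carry out of bit 15 back into bit 0):
  0x2F0E + 0x3AD5 = 0x069E3
  0x69E3 + 0x7334 = 0x0DD17
  0xDD17 + 0x87AF = 0x164C6 → wrap carry → 0x64C7
One's-complement sum = 0x64C7.
Checksum = ~0x64C7 & 0xFFFF = 0x9B38.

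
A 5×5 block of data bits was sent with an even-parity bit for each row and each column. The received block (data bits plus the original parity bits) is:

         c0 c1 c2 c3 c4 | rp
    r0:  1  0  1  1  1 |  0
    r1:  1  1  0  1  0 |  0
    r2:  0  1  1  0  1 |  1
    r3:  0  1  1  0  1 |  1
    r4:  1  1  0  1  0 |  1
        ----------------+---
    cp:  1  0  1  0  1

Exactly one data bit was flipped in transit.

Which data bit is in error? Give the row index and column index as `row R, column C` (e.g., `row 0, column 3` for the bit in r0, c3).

Recompute each row's even parity and compare to rp:
  r0: data parity 0, sent rp 0 → ok
  r1: data parity 1, sent rp 0 → mismatch
  r2: data parity 1, sent rp 1 → ok
  r3: data parity 1, sent rp 1 → ok
  r4: data parity 1, sent rp 1 → ok
Recompute each column's even parity and compare to cp:
  c0: data parity 1, sent cp 1 → ok
  c1: data parity 0, sent cp 0 → ok
  c2: data parity 1, sent cp 1 → ok
  c3: data parity 1, sent cp 0 → mismatch
  c4: data parity 1, sent cp 1 → ok
Exactly one row (r1) and one column (c3) fail → the flipped bit is at their intersection.

row 1, column 3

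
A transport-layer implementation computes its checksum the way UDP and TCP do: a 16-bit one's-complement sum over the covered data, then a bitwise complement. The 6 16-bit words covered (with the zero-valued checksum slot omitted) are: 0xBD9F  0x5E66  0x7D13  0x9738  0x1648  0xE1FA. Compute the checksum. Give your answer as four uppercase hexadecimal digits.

One's-complement addition (fold any carry out of bit 15 back into bit 0):
  0xBD9F + 0x5E66 = 0x11C05 → wrap carry → 0x1C06
  0x1C06 + 0x7D13 = 0x09919
  0x9919 + 0x9738 = 0x13051 → wrap carry → 0x3052
  0x3052 + 0x1648 = 0x0469A
  0x469A + 0xE1FA = 0x12894 → wrap carry → 0x2895
One's-complement sum = 0x2895.
Checksum = ~0x2895 & 0xFFFF = 0xD76A.

D76A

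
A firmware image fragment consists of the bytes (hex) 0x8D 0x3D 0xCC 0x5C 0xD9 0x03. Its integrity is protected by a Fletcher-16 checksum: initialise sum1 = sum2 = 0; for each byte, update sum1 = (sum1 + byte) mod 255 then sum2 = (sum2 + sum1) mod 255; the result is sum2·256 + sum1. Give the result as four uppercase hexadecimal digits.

82D0

Running sums (mod 255):
  after byte 0 (0x8D): sum1=141, sum2=141
  after byte 1 (0x3D): sum1=202, sum2=88
  after byte 2 (0xCC): sum1=151, sum2=239
  after byte 3 (0x5C): sum1=243, sum2=227
  after byte 4 (0xD9): sum1=205, sum2=177
  after byte 5 (0x03): sum1=208, sum2=130
Checksum = sum2·256 + sum1 = 130·256 + 208 = 33488 = 0x82D0.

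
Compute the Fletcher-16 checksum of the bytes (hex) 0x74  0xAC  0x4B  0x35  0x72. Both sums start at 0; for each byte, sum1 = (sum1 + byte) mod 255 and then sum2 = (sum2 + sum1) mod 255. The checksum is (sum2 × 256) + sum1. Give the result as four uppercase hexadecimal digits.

Running sums (mod 255):
  after byte 0 (0x74): sum1=116, sum2=116
  after byte 1 (0xAC): sum1=33, sum2=149
  after byte 2 (0x4B): sum1=108, sum2=2
  after byte 3 (0x35): sum1=161, sum2=163
  after byte 4 (0x72): sum1=20, sum2=183
Checksum = sum2·256 + sum1 = 183·256 + 20 = 46868 = 0xB714.

B714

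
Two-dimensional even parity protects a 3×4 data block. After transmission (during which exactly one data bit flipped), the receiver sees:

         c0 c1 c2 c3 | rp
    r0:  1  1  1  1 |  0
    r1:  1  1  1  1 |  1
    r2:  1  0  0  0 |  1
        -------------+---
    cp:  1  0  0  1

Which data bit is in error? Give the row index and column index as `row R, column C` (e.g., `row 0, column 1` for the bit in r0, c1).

row 1, column 3

Recompute each row's even parity and compare to rp:
  r0: data parity 0, sent rp 0 → ok
  r1: data parity 0, sent rp 1 → mismatch
  r2: data parity 1, sent rp 1 → ok
Recompute each column's even parity and compare to cp:
  c0: data parity 1, sent cp 1 → ok
  c1: data parity 0, sent cp 0 → ok
  c2: data parity 0, sent cp 0 → ok
  c3: data parity 0, sent cp 1 → mismatch
Exactly one row (r1) and one column (c3) fail → the flipped bit is at their intersection.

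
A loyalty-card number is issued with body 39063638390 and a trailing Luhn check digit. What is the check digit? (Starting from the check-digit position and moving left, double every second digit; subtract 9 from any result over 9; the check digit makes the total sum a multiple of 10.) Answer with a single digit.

8

Partial digits right→left: 0 9 3 8 3 6 3 6 0 9 3
Double every second digit counting from the check-digit position (so the 1st, 3rd, 5th, ... of the partial from the right).
  doubled (with −9 where >9): 0 6 6 6 0 6 → sum 24
  kept as-is: 9 8 6 6 9 → sum 38
Total = 24 + 38 = 62.
Check digit = (10 − (62 mod 10)) mod 10 = 8.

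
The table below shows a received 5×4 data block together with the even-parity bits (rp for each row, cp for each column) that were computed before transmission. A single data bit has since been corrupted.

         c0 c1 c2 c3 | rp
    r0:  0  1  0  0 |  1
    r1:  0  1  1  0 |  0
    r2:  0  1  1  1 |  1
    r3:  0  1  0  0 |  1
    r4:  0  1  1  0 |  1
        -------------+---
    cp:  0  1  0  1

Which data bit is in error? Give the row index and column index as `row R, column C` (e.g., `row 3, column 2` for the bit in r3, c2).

row 4, column 2

Recompute each row's even parity and compare to rp:
  r0: data parity 1, sent rp 1 → ok
  r1: data parity 0, sent rp 0 → ok
  r2: data parity 1, sent rp 1 → ok
  r3: data parity 1, sent rp 1 → ok
  r4: data parity 0, sent rp 1 → mismatch
Recompute each column's even parity and compare to cp:
  c0: data parity 0, sent cp 0 → ok
  c1: data parity 1, sent cp 1 → ok
  c2: data parity 1, sent cp 0 → mismatch
  c3: data parity 1, sent cp 1 → ok
Exactly one row (r4) and one column (c2) fail → the flipped bit is at their intersection.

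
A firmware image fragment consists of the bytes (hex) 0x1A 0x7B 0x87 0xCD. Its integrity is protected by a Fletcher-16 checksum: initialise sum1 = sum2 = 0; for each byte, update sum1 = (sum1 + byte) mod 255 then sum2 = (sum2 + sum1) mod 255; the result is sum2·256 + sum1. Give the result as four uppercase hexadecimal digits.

Running sums (mod 255):
  after byte 0 (0x1A): sum1=26, sum2=26
  after byte 1 (0x7B): sum1=149, sum2=175
  after byte 2 (0x87): sum1=29, sum2=204
  after byte 3 (0xCD): sum1=234, sum2=183
Checksum = sum2·256 + sum1 = 183·256 + 234 = 47082 = 0xB7EA.

B7EA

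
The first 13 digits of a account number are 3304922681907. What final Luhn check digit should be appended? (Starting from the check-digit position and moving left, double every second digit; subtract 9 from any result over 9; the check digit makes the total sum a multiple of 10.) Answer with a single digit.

Partial digits right→left: 7 0 9 1 8 6 2 2 9 4 0 3 3
Double every second digit counting from the check-digit position (so the 1st, 3rd, 5th, ... of the partial from the right).
  doubled (with −9 where >9): 5 9 7 4 9 0 6 → sum 40
  kept as-is: 0 1 6 2 4 3 → sum 16
Total = 40 + 16 = 56.
Check digit = (10 − (56 mod 10)) mod 10 = 4.

4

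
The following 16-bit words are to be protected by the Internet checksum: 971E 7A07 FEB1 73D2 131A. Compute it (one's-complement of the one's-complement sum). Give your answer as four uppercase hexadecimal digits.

693B

One's-complement addition (fold any carry out of bit 15 back into bit 0):
  0x971E + 0x7A07 = 0x11125 → wrap carry → 0x1126
  0x1126 + 0xFEB1 = 0x10FD7 → wrap carry → 0x0FD8
  0x0FD8 + 0x73D2 = 0x083AA
  0x83AA + 0x131A = 0x096C4
One's-complement sum = 0x96C4.
Checksum = ~0x96C4 & 0xFFFF = 0x693B.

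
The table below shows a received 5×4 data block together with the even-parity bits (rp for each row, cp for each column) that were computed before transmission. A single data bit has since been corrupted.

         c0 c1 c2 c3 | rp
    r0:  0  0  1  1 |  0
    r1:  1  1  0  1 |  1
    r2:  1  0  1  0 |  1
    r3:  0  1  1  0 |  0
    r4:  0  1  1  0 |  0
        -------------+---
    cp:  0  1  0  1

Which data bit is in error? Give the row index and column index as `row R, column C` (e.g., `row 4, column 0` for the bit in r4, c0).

row 2, column 3

Recompute each row's even parity and compare to rp:
  r0: data parity 0, sent rp 0 → ok
  r1: data parity 1, sent rp 1 → ok
  r2: data parity 0, sent rp 1 → mismatch
  r3: data parity 0, sent rp 0 → ok
  r4: data parity 0, sent rp 0 → ok
Recompute each column's even parity and compare to cp:
  c0: data parity 0, sent cp 0 → ok
  c1: data parity 1, sent cp 1 → ok
  c2: data parity 0, sent cp 0 → ok
  c3: data parity 0, sent cp 1 → mismatch
Exactly one row (r2) and one column (c3) fail → the flipped bit is at their intersection.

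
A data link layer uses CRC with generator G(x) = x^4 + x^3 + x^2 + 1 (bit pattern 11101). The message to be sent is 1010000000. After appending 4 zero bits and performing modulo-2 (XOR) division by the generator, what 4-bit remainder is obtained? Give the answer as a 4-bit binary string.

Append 4 zeros: 10100000000000. Divide by 11101 (XOR where the leading bit is 1):
  pos 0: 10100 XOR 11101 = 01001
  pos 1: 10010 XOR 11101 = 01111
  pos 2: 11110 XOR 11101 = 00011
  pos 5: 11000 XOR 11101 = 00101
  pos 7: 10100 XOR 11101 = 01001
  pos 8: 10010 XOR 11101 = 01111
  pos 9: 11110 XOR 11101 = 00011
Remainder (last 4 bits) = 0011. This is the CRC / FCS.

0011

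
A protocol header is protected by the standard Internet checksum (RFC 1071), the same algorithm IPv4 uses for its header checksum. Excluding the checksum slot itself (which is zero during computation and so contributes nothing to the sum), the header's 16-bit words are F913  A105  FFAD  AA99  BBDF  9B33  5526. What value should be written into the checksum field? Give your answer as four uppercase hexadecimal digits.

One's-complement addition (fold any carry out of bit 15 back into bit 0):
  0xF913 + 0xA105 = 0x19A18 → wrap carry → 0x9A19
  0x9A19 + 0xFFAD = 0x199C6 → wrap carry → 0x99C7
  0x99C7 + 0xAA99 = 0x14460 → wrap carry → 0x4461
  0x4461 + 0xBBDF = 0x10040 → wrap carry → 0x0041
  0x0041 + 0x9B33 = 0x09B74
  0x9B74 + 0x5526 = 0x0F09A
One's-complement sum = 0xF09A.
Checksum = ~0xF09A & 0xFFFF = 0x0F65.

0F65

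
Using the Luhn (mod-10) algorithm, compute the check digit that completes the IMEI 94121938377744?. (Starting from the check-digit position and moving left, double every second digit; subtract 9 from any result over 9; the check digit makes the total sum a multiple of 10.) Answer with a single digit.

Partial digits right→left: 4 4 7 7 7 3 8 3 9 1 2 1 4 9
Double every second digit counting from the check-digit position (so the 1st, 3rd, 5th, ... of the partial from the right).
  doubled (with −9 where >9): 8 5 5 7 9 4 8 → sum 46
  kept as-is: 4 7 3 3 1 1 9 → sum 28
Total = 46 + 28 = 74.
Check digit = (10 − (74 mod 10)) mod 10 = 6.

6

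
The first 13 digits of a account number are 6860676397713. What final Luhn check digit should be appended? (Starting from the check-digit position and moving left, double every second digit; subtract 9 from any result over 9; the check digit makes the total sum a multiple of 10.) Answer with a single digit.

Partial digits right→left: 3 1 7 7 9 3 6 7 6 0 6 8 6
Double every second digit counting from the check-digit position (so the 1st, 3rd, 5th, ... of the partial from the right).
  doubled (with −9 where >9): 6 5 9 3 3 3 3 → sum 32
  kept as-is: 1 7 3 7 0 8 → sum 26
Total = 32 + 26 = 58.
Check digit = (10 − (58 mod 10)) mod 10 = 2.

2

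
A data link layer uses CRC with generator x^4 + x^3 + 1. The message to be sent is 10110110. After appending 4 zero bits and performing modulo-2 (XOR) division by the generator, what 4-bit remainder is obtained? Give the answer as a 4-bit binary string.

Append 4 zeros: 101101100000. Divide by 11001 (XOR where the leading bit is 1):
  pos 0: 10110 XOR 11001 = 01111
  pos 1: 11111 XOR 11001 = 00110
  pos 3: 11010 XOR 11001 = 00011
  pos 6: 11000 XOR 11001 = 00001
Remainder (last 4 bits) = 0010. This is the CRC / FCS.

0010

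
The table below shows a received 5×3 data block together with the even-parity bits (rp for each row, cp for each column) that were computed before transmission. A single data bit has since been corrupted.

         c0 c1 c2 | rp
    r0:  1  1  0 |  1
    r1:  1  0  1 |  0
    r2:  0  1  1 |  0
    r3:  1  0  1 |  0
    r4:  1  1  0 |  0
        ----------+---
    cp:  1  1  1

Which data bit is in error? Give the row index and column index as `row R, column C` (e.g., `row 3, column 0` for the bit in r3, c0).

Recompute each row's even parity and compare to rp:
  r0: data parity 0, sent rp 1 → mismatch
  r1: data parity 0, sent rp 0 → ok
  r2: data parity 0, sent rp 0 → ok
  r3: data parity 0, sent rp 0 → ok
  r4: data parity 0, sent rp 0 → ok
Recompute each column's even parity and compare to cp:
  c0: data parity 0, sent cp 1 → mismatch
  c1: data parity 1, sent cp 1 → ok
  c2: data parity 1, sent cp 1 → ok
Exactly one row (r0) and one column (c0) fail → the flipped bit is at their intersection.

row 0, column 0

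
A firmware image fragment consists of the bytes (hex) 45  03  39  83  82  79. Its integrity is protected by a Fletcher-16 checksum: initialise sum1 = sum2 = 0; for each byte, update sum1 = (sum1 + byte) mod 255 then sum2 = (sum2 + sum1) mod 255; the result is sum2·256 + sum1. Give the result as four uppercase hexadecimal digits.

Running sums (mod 255):
  after byte 0 (45): sum1=69, sum2=69
  after byte 1 (03): sum1=72, sum2=141
  after byte 2 (39): sum1=129, sum2=15
  after byte 3 (83): sum1=5, sum2=20
  after byte 4 (82): sum1=135, sum2=155
  after byte 5 (79): sum1=1, sum2=156
Checksum = sum2·256 + sum1 = 156·256 + 1 = 39937 = 0x9C01.

9C01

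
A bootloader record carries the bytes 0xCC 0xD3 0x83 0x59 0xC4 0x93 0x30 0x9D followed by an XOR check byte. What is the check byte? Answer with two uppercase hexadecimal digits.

XOR the bytes together:
  start with 0xCC
  0xCC ⊕ 0xD3 = 0x1F
  0x1F ⊕ 0x83 = 0x9C
  0x9C ⊕ 0x59 = 0xC5
  0xC5 ⊕ 0xC4 = 0x01
  0x01 ⊕ 0x93 = 0x92
  0x92 ⊕ 0x30 = 0xA2
  0xA2 ⊕ 0x9D = 0x3F

3F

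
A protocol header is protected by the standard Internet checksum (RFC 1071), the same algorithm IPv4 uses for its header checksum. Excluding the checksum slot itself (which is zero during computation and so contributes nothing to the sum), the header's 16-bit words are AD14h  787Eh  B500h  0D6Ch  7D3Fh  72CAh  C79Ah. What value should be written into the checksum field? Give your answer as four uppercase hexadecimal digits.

One's-complement addition (fold any carry out of bit 15 back into bit 0):
  0xAD14 + 0x787E = 0x12592 → wrap carry → 0x2593
  0x2593 + 0xB500 = 0x0DA93
  0xDA93 + 0x0D6C = 0x0E7FF
  0xE7FF + 0x7D3F = 0x1653E → wrap carry → 0x653F
  0x653F + 0x72CA = 0x0D809
  0xD809 + 0xC79A = 0x19FA3 → wrap carry → 0x9FA4
One's-complement sum = 0x9FA4.
Checksum = ~0x9FA4 & 0xFFFF = 0x605B.

605B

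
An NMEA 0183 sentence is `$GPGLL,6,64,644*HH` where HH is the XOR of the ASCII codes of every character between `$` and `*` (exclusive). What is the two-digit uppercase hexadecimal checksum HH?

XOR the ASCII codes of the payload characters:
  'G' = 0x47 → acc = 0x47
  'P' = 0x50 → acc = 0x17
  'G' = 0x47 → acc = 0x50
  'L' = 0x4C → acc = 0x1C
  'L' = 0x4C → acc = 0x50
  ',' = 0x2C → acc = 0x7C
  '6' = 0x36 → acc = 0x4A
  ',' = 0x2C → acc = 0x66
  '6' = 0x36 → acc = 0x50
  '4' = 0x34 → acc = 0x64
  ',' = 0x2C → acc = 0x48
  '6' = 0x36 → acc = 0x7E
  '4' = 0x34 → acc = 0x4A
  '4' = 0x34 → acc = 0x7E
Checksum = 0x7E.

7E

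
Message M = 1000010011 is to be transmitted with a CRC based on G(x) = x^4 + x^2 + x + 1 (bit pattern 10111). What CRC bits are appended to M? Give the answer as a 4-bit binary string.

Append 4 zeros: 10000100110000. Divide by 10111 (XOR where the leading bit is 1):
  pos 0: 10000 XOR 10111 = 00111
  pos 2: 11110 XOR 10111 = 01001
  pos 3: 10010 XOR 10111 = 00101
  pos 5: 10111 XOR 10111 = 00000
Remainder (last 4 bits) = 0000. This is the CRC / FCS.

0000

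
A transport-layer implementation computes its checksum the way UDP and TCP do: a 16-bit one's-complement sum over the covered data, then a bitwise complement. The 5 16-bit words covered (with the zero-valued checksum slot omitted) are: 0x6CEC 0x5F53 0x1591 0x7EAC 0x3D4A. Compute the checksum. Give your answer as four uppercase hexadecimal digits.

One's-complement addition (fold any carry out of bit 15 back into bit 0):
  0x6CEC + 0x5F53 = 0x0CC3F
  0xCC3F + 0x1591 = 0x0E1D0
  0xE1D0 + 0x7EAC = 0x1607C → wrap carry → 0x607D
  0x607D + 0x3D4A = 0x09DC7
One's-complement sum = 0x9DC7.
Checksum = ~0x9DC7 & 0xFFFF = 0x6238.

6238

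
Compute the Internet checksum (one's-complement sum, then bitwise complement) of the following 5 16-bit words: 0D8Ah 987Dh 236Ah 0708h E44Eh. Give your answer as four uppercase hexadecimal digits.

4B37

One's-complement addition (fold any carry out of bit 15 back into bit 0):
  0x0D8A + 0x987D = 0x0A607
  0xA607 + 0x236A = 0x0C971
  0xC971 + 0x0708 = 0x0D079
  0xD079 + 0xE44E = 0x1B4C7 → wrap carry → 0xB4C8
One's-complement sum = 0xB4C8.
Checksum = ~0xB4C8 & 0xFFFF = 0x4B37.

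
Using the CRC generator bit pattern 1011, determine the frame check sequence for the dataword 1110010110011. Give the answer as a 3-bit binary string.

011

Append 3 zeros: 1110010110011000. Divide by 1011 (XOR where the leading bit is 1):
  pos 0: 1110 XOR 1011 = 0101
  pos 1: 1010 XOR 1011 = 0001
  pos 4: 1101 XOR 1011 = 0110
  pos 5: 1101 XOR 1011 = 0110
  pos 6: 1100 XOR 1011 = 0111
  pos 7: 1110 XOR 1011 = 0101
  pos 8: 1011 XOR 1011 = 0000
  pos 12: 1000 XOR 1011 = 0011
Remainder (last 3 bits) = 011. This is the CRC / FCS.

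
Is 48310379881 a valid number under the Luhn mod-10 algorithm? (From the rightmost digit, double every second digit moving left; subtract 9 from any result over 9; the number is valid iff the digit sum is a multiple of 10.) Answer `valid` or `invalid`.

invalid

From the right, keep odd positions and double even positions (subtract 9 from any doubled value over 9):
  doubled (positions 2,4,...): 7 9 6 2 7 → sum 31
  kept (positions 1,3,...): 1 8 7 0 3 4 → sum 23
Total = 54.
54 mod 10 = 4, so the number is invalid.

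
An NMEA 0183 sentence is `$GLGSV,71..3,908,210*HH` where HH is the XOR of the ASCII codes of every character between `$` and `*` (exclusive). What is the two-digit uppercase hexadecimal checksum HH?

XOR the ASCII codes of the payload characters:
  'G' = 0x47 → acc = 0x47
  'L' = 0x4C → acc = 0x0B
  'G' = 0x47 → acc = 0x4C
  'S' = 0x53 → acc = 0x1F
  'V' = 0x56 → acc = 0x49
  ',' = 0x2C → acc = 0x65
  '7' = 0x37 → acc = 0x52
  '1' = 0x31 → acc = 0x63
  '.' = 0x2E → acc = 0x4D
  '.' = 0x2E → acc = 0x63
  '3' = 0x33 → acc = 0x50
  ',' = 0x2C → acc = 0x7C
  '9' = 0x39 → acc = 0x45
  '0' = 0x30 → acc = 0x75
  '8' = 0x38 → acc = 0x4D
  ',' = 0x2C → acc = 0x61
  '2' = 0x32 → acc = 0x53
  '1' = 0x31 → acc = 0x62
  '0' = 0x30 → acc = 0x52
Checksum = 0x52.

52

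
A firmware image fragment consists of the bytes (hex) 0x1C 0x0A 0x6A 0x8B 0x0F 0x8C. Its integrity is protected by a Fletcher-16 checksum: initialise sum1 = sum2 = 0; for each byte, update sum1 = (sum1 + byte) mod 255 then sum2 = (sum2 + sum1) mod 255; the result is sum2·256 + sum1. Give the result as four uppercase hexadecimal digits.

Running sums (mod 255):
  after byte 0 (0x1C): sum1=28, sum2=28
  after byte 1 (0x0A): sum1=38, sum2=66
  after byte 2 (0x6A): sum1=144, sum2=210
  after byte 3 (0x8B): sum1=28, sum2=238
  after byte 4 (0x0F): sum1=43, sum2=26
  after byte 5 (0x8C): sum1=183, sum2=209
Checksum = sum2·256 + sum1 = 209·256 + 183 = 53687 = 0xD1B7.

D1B7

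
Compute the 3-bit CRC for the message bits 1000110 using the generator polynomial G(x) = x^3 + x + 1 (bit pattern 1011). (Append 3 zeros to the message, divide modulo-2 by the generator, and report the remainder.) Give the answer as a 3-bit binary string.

Append 3 zeros: 1000110000. Divide by 1011 (XOR where the leading bit is 1):
  pos 0: 1000 XOR 1011 = 0011
  pos 2: 1111 XOR 1011 = 0100
  pos 3: 1000 XOR 1011 = 0011
  pos 5: 1100 XOR 1011 = 0111
  pos 6: 1110 XOR 1011 = 0101
Remainder (last 3 bits) = 101. This is the CRC / FCS.

101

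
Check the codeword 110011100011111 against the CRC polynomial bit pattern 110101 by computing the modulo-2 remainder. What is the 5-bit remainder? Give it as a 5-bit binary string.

00000

Modulo-2 division of 110011100011111 by 110101:
  pos 0: 110011 XOR 110101 = 000110
  pos 3: 110100 XOR 110101 = 000001
  pos 8: 101111 XOR 110101 = 011010
  pos 9: 110101 XOR 110101 = 000000
Remainder = 00000 (zero — the frame passes the CRC check).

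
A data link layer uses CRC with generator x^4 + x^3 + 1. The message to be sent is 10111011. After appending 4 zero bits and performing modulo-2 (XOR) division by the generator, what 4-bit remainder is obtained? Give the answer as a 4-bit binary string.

0011

Append 4 zeros: 101110110000. Divide by 11001 (XOR where the leading bit is 1):
  pos 0: 10111 XOR 11001 = 01110
  pos 1: 11100 XOR 11001 = 00101
  pos 3: 10111 XOR 11001 = 01110
  pos 4: 11100 XOR 11001 = 00101
  pos 6: 10100 XOR 11001 = 01101
  pos 7: 11010 XOR 11001 = 00011
Remainder (last 4 bits) = 0011. This is the CRC / FCS.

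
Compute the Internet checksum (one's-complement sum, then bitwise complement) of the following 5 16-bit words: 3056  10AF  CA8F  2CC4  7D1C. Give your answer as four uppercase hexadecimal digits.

4A8A

One's-complement addition (fold any carry out of bit 15 back into bit 0):
  0x3056 + 0x10AF = 0x04105
  0x4105 + 0xCA8F = 0x10B94 → wrap carry → 0x0B95
  0x0B95 + 0x2CC4 = 0x03859
  0x3859 + 0x7D1C = 0x0B575
One's-complement sum = 0xB575.
Checksum = ~0xB575 & 0xFFFF = 0x4A8A.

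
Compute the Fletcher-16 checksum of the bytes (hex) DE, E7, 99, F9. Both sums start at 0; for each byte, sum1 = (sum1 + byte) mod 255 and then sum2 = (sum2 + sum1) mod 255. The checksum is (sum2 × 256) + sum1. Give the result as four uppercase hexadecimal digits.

Running sums (mod 255):
  after byte 0 (DE): sum1=222, sum2=222
  after byte 1 (E7): sum1=198, sum2=165
  after byte 2 (99): sum1=96, sum2=6
  after byte 3 (F9): sum1=90, sum2=96
Checksum = sum2·256 + sum1 = 96·256 + 90 = 24666 = 0x605A.

605A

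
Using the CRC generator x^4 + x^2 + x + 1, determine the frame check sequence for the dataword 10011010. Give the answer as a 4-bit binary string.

1010

Append 4 zeros: 100110100000. Divide by 10111 (XOR where the leading bit is 1):
  pos 0: 10011 XOR 10111 = 00100
  pos 2: 10001 XOR 10111 = 00110
  pos 4: 11000 XOR 10111 = 01111
  pos 5: 11110 XOR 10111 = 01001
  pos 6: 10010 XOR 10111 = 00101
Remainder (last 4 bits) = 1010. This is the CRC / FCS.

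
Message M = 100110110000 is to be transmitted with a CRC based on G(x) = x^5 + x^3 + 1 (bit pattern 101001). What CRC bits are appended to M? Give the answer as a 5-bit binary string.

01001

Append 5 zeros: 10011011000000000. Divide by 101001 (XOR where the leading bit is 1):
  pos 0: 100110 XOR 101001 = 001111
  pos 2: 111111 XOR 101001 = 010110
  pos 3: 101100 XOR 101001 = 000101
  pos 6: 101000 XOR 101001 = 000001
  pos 11: 100000 XOR 101001 = 001001
Remainder (last 5 bits) = 01001. This is the CRC / FCS.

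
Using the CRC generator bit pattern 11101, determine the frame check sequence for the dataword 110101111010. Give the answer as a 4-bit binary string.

1100

Append 4 zeros: 1101011110100000. Divide by 11101 (XOR where the leading bit is 1):
  pos 0: 11010 XOR 11101 = 00111
  pos 2: 11111 XOR 11101 = 00010
  pos 5: 10110 XOR 11101 = 01011
  pos 6: 10111 XOR 11101 = 01010
  pos 7: 10100 XOR 11101 = 01001
  pos 8: 10010 XOR 11101 = 01111
  pos 9: 11110 XOR 11101 = 00011
Remainder (last 4 bits) = 1100. This is the CRC / FCS.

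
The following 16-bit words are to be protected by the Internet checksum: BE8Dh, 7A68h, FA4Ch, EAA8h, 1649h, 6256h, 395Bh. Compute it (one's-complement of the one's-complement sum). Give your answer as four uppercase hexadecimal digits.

3019

One's-complement addition (fold any carry out of bit 15 back into bit 0):
  0xBE8D + 0x7A68 = 0x138F5 → wrap carry → 0x38F6
  0x38F6 + 0xFA4C = 0x13342 → wrap carry → 0x3343
  0x3343 + 0xEAA8 = 0x11DEB → wrap carry → 0x1DEC
  0x1DEC + 0x1649 = 0x03435
  0x3435 + 0x6256 = 0x0968B
  0x968B + 0x395B = 0x0CFE6
One's-complement sum = 0xCFE6.
Checksum = ~0xCFE6 & 0xFFFF = 0x3019.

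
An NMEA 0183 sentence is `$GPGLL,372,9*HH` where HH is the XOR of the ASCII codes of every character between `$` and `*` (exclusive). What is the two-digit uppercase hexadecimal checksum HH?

5F

XOR the ASCII codes of the payload characters:
  'G' = 0x47 → acc = 0x47
  'P' = 0x50 → acc = 0x17
  'G' = 0x47 → acc = 0x50
  'L' = 0x4C → acc = 0x1C
  'L' = 0x4C → acc = 0x50
  ',' = 0x2C → acc = 0x7C
  '3' = 0x33 → acc = 0x4F
  '7' = 0x37 → acc = 0x78
  '2' = 0x32 → acc = 0x4A
  ',' = 0x2C → acc = 0x66
  '9' = 0x39 → acc = 0x5F
Checksum = 0x5F.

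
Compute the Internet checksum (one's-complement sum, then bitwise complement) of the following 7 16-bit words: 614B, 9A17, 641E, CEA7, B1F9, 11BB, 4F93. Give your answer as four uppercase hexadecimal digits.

One's-complement addition (fold any carry out of bit 15 back into bit 0):
  0x614B + 0x9A17 = 0x0FB62
  0xFB62 + 0x641E = 0x15F80 → wrap carry → 0x5F81
  0x5F81 + 0xCEA7 = 0x12E28 → wrap carry → 0x2E29
  0x2E29 + 0xB1F9 = 0x0E022
  0xE022 + 0x11BB = 0x0F1DD
  0xF1DD + 0x4F93 = 0x14170 → wrap carry → 0x4171
One's-complement sum = 0x4171.
Checksum = ~0x4171 & 0xFFFF = 0xBE8E.

BE8E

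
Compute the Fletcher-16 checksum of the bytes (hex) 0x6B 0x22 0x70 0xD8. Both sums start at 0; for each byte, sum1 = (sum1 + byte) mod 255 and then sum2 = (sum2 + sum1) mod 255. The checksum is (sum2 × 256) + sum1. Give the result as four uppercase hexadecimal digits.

CDD6

Running sums (mod 255):
  after byte 0 (0x6B): sum1=107, sum2=107
  after byte 1 (0x22): sum1=141, sum2=248
  after byte 2 (0x70): sum1=253, sum2=246
  after byte 3 (0xD8): sum1=214, sum2=205
Checksum = sum2·256 + sum1 = 205·256 + 214 = 52694 = 0xCDD6.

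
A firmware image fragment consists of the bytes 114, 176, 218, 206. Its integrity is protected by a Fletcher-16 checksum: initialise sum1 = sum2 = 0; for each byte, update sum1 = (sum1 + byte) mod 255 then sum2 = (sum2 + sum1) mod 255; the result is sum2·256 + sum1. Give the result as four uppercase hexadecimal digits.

Running sums (mod 255):
  after byte 0 (114): sum1=114, sum2=114
  after byte 1 (176): sum1=35, sum2=149
  after byte 2 (218): sum1=253, sum2=147
  after byte 3 (206): sum1=204, sum2=96
Checksum = sum2·256 + sum1 = 96·256 + 204 = 24780 = 0x60CC.

60CC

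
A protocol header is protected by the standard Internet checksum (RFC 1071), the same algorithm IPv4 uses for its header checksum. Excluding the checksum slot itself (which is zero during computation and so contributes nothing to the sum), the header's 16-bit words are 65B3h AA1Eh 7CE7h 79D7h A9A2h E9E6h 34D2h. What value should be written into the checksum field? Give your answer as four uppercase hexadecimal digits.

3113

One's-complement addition (fold any carry out of bit 15 back into bit 0):
  0x65B3 + 0xAA1E = 0x10FD1 → wrap carry → 0x0FD2
  0x0FD2 + 0x7CE7 = 0x08CB9
  0x8CB9 + 0x79D7 = 0x10690 → wrap carry → 0x0691
  0x0691 + 0xA9A2 = 0x0B033
  0xB033 + 0xE9E6 = 0x19A19 → wrap carry → 0x9A1A
  0x9A1A + 0x34D2 = 0x0CEEC
One's-complement sum = 0xCEEC.
Checksum = ~0xCEEC & 0xFFFF = 0x3113.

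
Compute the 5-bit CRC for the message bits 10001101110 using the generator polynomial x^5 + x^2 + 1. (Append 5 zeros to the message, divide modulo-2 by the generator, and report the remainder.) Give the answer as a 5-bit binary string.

11010

Append 5 zeros: 1000110111000000. Divide by 100101 (XOR where the leading bit is 1):
  pos 0: 100011 XOR 100101 = 000110
  pos 3: 110011 XOR 100101 = 010110
  pos 4: 101101 XOR 100101 = 001000
  pos 6: 100000 XOR 100101 = 000101
  pos 9: 101000 XOR 100101 = 001101
Remainder (last 5 bits) = 11010. This is the CRC / FCS.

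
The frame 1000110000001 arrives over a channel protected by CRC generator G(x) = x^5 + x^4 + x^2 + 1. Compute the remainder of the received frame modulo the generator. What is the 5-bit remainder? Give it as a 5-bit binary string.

Modulo-2 division of 1000110000001 by 110101:
  pos 0: 100011 XOR 110101 = 010110
  pos 1: 101100 XOR 110101 = 011001
  pos 2: 110010 XOR 110101 = 000111
  pos 5: 111000 XOR 110101 = 001101
  pos 7: 110101 XOR 110101 = 000000
Remainder = 00000 (zero — the frame passes the CRC check).

00000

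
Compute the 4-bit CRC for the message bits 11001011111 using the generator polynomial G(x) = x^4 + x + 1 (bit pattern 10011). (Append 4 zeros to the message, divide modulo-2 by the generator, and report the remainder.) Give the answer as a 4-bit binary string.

0100

Append 4 zeros: 110010111110000. Divide by 10011 (XOR where the leading bit is 1):
  pos 0: 11001 XOR 10011 = 01010
  pos 1: 10100 XOR 10011 = 00111
  pos 3: 11111 XOR 10011 = 01100
  pos 4: 11001 XOR 10011 = 01010
  pos 5: 10101 XOR 10011 = 00110
  pos 7: 11010 XOR 10011 = 01001
  pos 8: 10010 XOR 10011 = 00001
Remainder (last 4 bits) = 0100. This is the CRC / FCS.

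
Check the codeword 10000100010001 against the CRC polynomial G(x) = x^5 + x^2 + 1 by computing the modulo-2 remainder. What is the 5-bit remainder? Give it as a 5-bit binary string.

00000

Modulo-2 division of 10000100010001 by 100101:
  pos 0: 100001 XOR 100101 = 000100
  pos 3: 100000 XOR 100101 = 000101
  pos 6: 101100 XOR 100101 = 001001
  pos 8: 100101 XOR 100101 = 000000
Remainder = 00000 (zero — the frame passes the CRC check).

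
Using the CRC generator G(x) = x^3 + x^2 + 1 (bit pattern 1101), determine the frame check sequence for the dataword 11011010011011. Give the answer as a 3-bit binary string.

011

Append 3 zeros: 11011010011011000. Divide by 1101 (XOR where the leading bit is 1):
  pos 0: 1101 XOR 1101 = 0000
  pos 4: 1010 XOR 1101 = 0111
  pos 5: 1110 XOR 1101 = 0011
  pos 7: 1111 XOR 1101 = 0010
  pos 9: 1001 XOR 1101 = 0100
  pos 10: 1001 XOR 1101 = 0100
  pos 11: 1000 XOR 1101 = 0101
  pos 12: 1010 XOR 1101 = 0111
  pos 13: 1110 XOR 1101 = 0011
Remainder (last 3 bits) = 011. This is the CRC / FCS.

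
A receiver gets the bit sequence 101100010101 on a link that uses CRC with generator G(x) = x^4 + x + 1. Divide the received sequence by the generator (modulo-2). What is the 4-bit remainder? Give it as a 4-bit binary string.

0111

Modulo-2 division of 101100010101 by 10011:
  pos 0: 10110 XOR 10011 = 00101
  pos 2: 10100 XOR 10011 = 00111
  pos 4: 11110 XOR 10011 = 01101
  pos 5: 11011 XOR 10011 = 01000
  pos 6: 10000 XOR 10011 = 00011
Remainder = 0111 (nonzero — an error is detected).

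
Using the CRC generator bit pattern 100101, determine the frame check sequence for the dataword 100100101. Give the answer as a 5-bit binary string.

11100

Append 5 zeros: 10010010100000. Divide by 100101 (XOR where the leading bit is 1):
  pos 0: 100100 XOR 100101 = 000001
  pos 5: 110100 XOR 100101 = 010001
  pos 6: 100010 XOR 100101 = 000111
Remainder (last 5 bits) = 11100. This is the CRC / FCS.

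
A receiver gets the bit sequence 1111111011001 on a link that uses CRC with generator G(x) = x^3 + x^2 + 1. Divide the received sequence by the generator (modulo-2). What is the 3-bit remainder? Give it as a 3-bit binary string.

011

Modulo-2 division of 1111111011001 by 1101:
  pos 0: 1111 XOR 1101 = 0010
  pos 2: 1011 XOR 1101 = 0110
  pos 3: 1101 XOR 1101 = 0000
  pos 8: 1100 XOR 1101 = 0001
Remainder = 011 (nonzero — an error is detected).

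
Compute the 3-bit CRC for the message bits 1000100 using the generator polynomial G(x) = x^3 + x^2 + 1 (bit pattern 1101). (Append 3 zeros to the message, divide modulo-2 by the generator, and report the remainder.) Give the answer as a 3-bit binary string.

Append 3 zeros: 1000100000. Divide by 1101 (XOR where the leading bit is 1):
  pos 0: 1000 XOR 1101 = 0101
  pos 1: 1011 XOR 1101 = 0110
  pos 2: 1100 XOR 1101 = 0001
  pos 5: 1000 XOR 1101 = 0101
  pos 6: 1010 XOR 1101 = 0111
Remainder (last 3 bits) = 111. This is the CRC / FCS.

111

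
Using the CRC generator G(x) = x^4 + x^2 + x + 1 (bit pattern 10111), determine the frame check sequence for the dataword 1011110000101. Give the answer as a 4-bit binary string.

1011

Append 4 zeros: 10111100001010000. Divide by 10111 (XOR where the leading bit is 1):
  pos 0: 10111 XOR 10111 = 00000
  pos 5: 10000 XOR 10111 = 00111
  pos 7: 11110 XOR 10111 = 01001
  pos 8: 10011 XOR 10111 = 00100
  pos 10: 10000 XOR 10111 = 00111
  pos 12: 11100 XOR 10111 = 01011
Remainder (last 4 bits) = 1011. This is the CRC / FCS.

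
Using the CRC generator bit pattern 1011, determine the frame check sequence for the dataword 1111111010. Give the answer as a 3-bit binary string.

110

Append 3 zeros: 1111111010000. Divide by 1011 (XOR where the leading bit is 1):
  pos 0: 1111 XOR 1011 = 0100
  pos 1: 1001 XOR 1011 = 0010
  pos 3: 1011 XOR 1011 = 0000
  pos 8: 1000 XOR 1011 = 0011
Remainder (last 3 bits) = 110. This is the CRC / FCS.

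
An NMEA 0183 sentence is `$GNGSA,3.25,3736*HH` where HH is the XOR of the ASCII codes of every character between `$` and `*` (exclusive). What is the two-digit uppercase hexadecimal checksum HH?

XOR the ASCII codes of the payload characters:
  'G' = 0x47 → acc = 0x47
  'N' = 0x4E → acc = 0x09
  'G' = 0x47 → acc = 0x4E
  'S' = 0x53 → acc = 0x1D
  'A' = 0x41 → acc = 0x5C
  ',' = 0x2C → acc = 0x70
  '3' = 0x33 → acc = 0x43
  '.' = 0x2E → acc = 0x6D
  '2' = 0x32 → acc = 0x5F
  '5' = 0x35 → acc = 0x6A
  ',' = 0x2C → acc = 0x46
  '3' = 0x33 → acc = 0x75
  '7' = 0x37 → acc = 0x42
  '3' = 0x33 → acc = 0x71
  '6' = 0x36 → acc = 0x47
Checksum = 0x47.

47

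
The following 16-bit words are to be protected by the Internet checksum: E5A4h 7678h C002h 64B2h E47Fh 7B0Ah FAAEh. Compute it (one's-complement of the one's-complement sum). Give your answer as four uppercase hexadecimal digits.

One's-complement addition (fold any carry out of bit 15 back into bit 0):
  0xE5A4 + 0x7678 = 0x15C1C → wrap carry → 0x5C1D
  0x5C1D + 0xC002 = 0x11C1F → wrap carry → 0x1C20
  0x1C20 + 0x64B2 = 0x080D2
  0x80D2 + 0xE47F = 0x16551 → wrap carry → 0x6552
  0x6552 + 0x7B0A = 0x0E05C
  0xE05C + 0xFAAE = 0x1DB0A → wrap carry → 0xDB0B
One's-complement sum = 0xDB0B.
Checksum = ~0xDB0B & 0xFFFF = 0x24F4.

24F4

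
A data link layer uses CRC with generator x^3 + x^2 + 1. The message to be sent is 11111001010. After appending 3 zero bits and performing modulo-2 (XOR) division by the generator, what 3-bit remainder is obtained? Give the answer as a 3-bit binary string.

010

Append 3 zeros: 11111001010000. Divide by 1101 (XOR where the leading bit is 1):
  pos 0: 1111 XOR 1101 = 0010
  pos 2: 1010 XOR 1101 = 0111
  pos 3: 1110 XOR 1101 = 0011
  pos 5: 1110 XOR 1101 = 0011
  pos 7: 1110 XOR 1101 = 0011
  pos 9: 1100 XOR 1101 = 0001
Remainder (last 3 bits) = 010. This is the CRC / FCS.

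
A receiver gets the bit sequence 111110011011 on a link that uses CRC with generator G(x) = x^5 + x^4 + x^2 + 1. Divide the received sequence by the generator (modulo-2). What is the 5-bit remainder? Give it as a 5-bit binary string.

10110

Modulo-2 division of 111110011011 by 110101:
  pos 0: 111110 XOR 110101 = 001011
  pos 2: 101101 XOR 110101 = 011000
  pos 3: 110001 XOR 110101 = 000100
  pos 6: 100011 XOR 110101 = 010110
Remainder = 10110 (nonzero — an error is detected).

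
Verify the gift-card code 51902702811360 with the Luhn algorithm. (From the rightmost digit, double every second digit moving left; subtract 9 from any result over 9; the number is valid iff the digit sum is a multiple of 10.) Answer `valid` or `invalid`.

valid

From the right, keep odd positions and double even positions (subtract 9 from any doubled value over 9):
  doubled (positions 2,4,...): 3 2 7 0 4 9 1 → sum 26
  kept (positions 1,3,...): 0 3 1 2 7 0 1 → sum 14
Total = 40.
40 mod 10 = 0, so the number is valid.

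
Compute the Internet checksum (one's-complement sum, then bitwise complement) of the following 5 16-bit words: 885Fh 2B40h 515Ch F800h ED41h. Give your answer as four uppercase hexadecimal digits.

One's-complement addition (fold any carry out of bit 15 back into bit 0):
  0x885F + 0x2B40 = 0x0B39F
  0xB39F + 0x515C = 0x104FB → wrap carry → 0x04FC
  0x04FC + 0xF800 = 0x0FCFC
  0xFCFC + 0xED41 = 0x1EA3D → wrap carry → 0xEA3E
One's-complement sum = 0xEA3E.
Checksum = ~0xEA3E & 0xFFFF = 0x15C1.

15C1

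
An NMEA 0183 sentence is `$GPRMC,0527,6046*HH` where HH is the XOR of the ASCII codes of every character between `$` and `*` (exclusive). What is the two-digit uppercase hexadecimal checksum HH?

4F

XOR the ASCII codes of the payload characters:
  'G' = 0x47 → acc = 0x47
  'P' = 0x50 → acc = 0x17
  'R' = 0x52 → acc = 0x45
  'M' = 0x4D → acc = 0x08
  'C' = 0x43 → acc = 0x4B
  ',' = 0x2C → acc = 0x67
  '0' = 0x30 → acc = 0x57
  '5' = 0x35 → acc = 0x62
  '2' = 0x32 → acc = 0x50
  '7' = 0x37 → acc = 0x67
  ',' = 0x2C → acc = 0x4B
  '6' = 0x36 → acc = 0x7D
  '0' = 0x30 → acc = 0x4D
  '4' = 0x34 → acc = 0x79
  '6' = 0x36 → acc = 0x4F
Checksum = 0x4F.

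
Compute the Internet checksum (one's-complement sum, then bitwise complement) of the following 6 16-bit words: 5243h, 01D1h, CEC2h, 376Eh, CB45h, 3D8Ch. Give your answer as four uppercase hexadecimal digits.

9CE8

One's-complement addition (fold any carry out of bit 15 back into bit 0):
  0x5243 + 0x01D1 = 0x05414
  0x5414 + 0xCEC2 = 0x122D6 → wrap carry → 0x22D7
  0x22D7 + 0x376E = 0x05A45
  0x5A45 + 0xCB45 = 0x1258A → wrap carry → 0x258B
  0x258B + 0x3D8C = 0x06317
One's-complement sum = 0x6317.
Checksum = ~0x6317 & 0xFFFF = 0x9CE8.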